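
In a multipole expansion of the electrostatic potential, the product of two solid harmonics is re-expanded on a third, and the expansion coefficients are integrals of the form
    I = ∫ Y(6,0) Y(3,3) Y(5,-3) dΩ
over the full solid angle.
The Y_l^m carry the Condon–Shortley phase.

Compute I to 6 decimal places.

-0.110086

Checks pass: Σm=0; 14 even; l₃=5∈[3,9].
(2·6+1)(2·3+1)(2·5+1) = 1001
Δ: 4! 8! 2! / 15! → 1/675675
sum: t=1:−1/8640 t=2:+1/2304 t=3:−1/8640 = 7/34560
3j²(6 3 5; 0 0 0) = Δ·Π!·Σ² = 7/429  (sign -1)
sum: t=4:+1/69120 = 1/69120
3j²(6 3 5; 0 3 -3) = Δ·Π!·Σ² = 4/429  (sign +1)
combine: 4πI² = 1001·7/429·4/429 = 196/1287
take √, sign -1: I = -0.11008644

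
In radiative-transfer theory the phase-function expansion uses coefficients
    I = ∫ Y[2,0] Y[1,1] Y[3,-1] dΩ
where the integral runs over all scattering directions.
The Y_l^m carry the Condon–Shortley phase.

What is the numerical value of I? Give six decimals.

Checks pass: Σm=0; 6 even; l₃=3∈[1,3].
(2·2+1)(2·1+1)(2·3+1) = 105
Δ: 0! 4! 2! / 7! → 1/105
sum: t=0:+1/4 = 1/4
3j²(2 1 3; 0 0 0) = Δ·Π!·Σ² = 3/35  (sign -1)
sum: t=0:+1/8 = 1/8
3j²(2 1 3; 0 1 -1) = Δ·Π!·Σ² = 2/35  (sign +1)
combine: 4πI² = 105·3/35·2/35 = 18/35
take √, sign -1: I = -0.20230066

-0.202301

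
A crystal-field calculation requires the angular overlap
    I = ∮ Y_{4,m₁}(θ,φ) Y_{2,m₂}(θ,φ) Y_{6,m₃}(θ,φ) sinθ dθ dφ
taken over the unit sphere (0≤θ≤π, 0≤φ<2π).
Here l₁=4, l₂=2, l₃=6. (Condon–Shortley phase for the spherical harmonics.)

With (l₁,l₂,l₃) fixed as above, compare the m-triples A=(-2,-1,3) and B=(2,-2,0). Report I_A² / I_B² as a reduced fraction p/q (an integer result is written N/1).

l's match ⇒ only the (l;m) 3-j factors differ between A and B.
A: triangle coeff Δ(4,2,6) = 1/6435; Σ_t [0,0]: t=0:+1/8640 = 1/8640; (3j)²=28/715 [(4 2 6; -2 -1 3)], sign=-1
B: triangle coeff Δ(4,2,6) = 1/6435; Σ_t [0,0]: t=0:+1/34560 = 1/34560; (3j)²=1/429 [(4 2 6; 2 -2 0)], sign=+1
I_A²/I_B² = (28/715)/(1/429) = 84/5

84/5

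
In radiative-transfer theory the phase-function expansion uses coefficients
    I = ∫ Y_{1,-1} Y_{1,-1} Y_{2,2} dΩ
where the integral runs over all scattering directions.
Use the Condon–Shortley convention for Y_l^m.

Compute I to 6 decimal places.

m-sum 0 ✓  L=4 even ✓  0≤2≤2 ✓
Π(2lᵢ+1) = 3×3×5 = 45
triangle coeff Δ(1,1,2) = 1/30
Σ_t [0,0]: t=0:+1/1 = 1/1
(3j)²=2/15 [(1 1 2; 0 0 0)], sign=+1
Σ_t [0,0]: t=0:+1/4 = 1/4
(3j)²=1/5 [(1 1 2; -1 -1 2)], sign=+1
⇒ 4πI² = 6/5
I = (+1)√(6/5/(4π)) = 0.30901936

0.309019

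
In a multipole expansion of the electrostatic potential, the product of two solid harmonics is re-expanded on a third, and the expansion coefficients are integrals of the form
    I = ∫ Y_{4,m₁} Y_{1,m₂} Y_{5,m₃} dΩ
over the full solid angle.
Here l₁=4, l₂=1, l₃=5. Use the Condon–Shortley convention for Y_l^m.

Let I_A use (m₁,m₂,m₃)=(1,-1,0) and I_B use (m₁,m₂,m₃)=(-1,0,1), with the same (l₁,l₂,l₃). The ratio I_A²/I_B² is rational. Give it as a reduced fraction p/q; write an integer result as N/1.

5/12

Shared (l₁,l₂,l₃)=(4,1,5): N and (l;000)² cancel in I_A²/I_B².
A: Δ = 0!·8!·2!/11! = 1/495; Racah Σ t=0..0: t=0:+1/1440 = 1/1440; ⇒ 3j(4 1 5; 1 -1 0)² = 2/99, sgn -1
B: Δ = 0!·8!·2!/11! = 1/495; Racah Σ t=0..0: t=0:+1/720 = 1/720; ⇒ 3j(4 1 5; -1 0 1)² = 8/165, sgn +1
I_A²/I_B² = (2/99)/(8/165) = 5/12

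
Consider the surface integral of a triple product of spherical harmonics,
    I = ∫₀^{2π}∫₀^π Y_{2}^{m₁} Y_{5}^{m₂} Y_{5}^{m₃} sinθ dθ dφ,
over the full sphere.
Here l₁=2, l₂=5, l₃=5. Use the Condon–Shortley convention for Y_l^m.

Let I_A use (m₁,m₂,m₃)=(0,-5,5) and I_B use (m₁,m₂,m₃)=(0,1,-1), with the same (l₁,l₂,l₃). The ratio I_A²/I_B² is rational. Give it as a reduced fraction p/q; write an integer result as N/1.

25/9

Shared (l₁,l₂,l₃)=(2,5,5): N and (l;000)² cancel in I_A²/I_B².
A: Δ = 2!·2!·8!/13! = 1/38610; Racah Σ t=0..0: t=0:+1/161280 = 1/161280; ⇒ 3j(2 5 5; 0 -5 5)² = 15/286, sgn +1
B: Δ = 2!·2!·8!/13! = 1/38610; Racah Σ t=0..2: t=0:+1/5760 t=1:−1/720 t=2:+1/2304 = -1/1280; ⇒ 3j(2 5 5; 0 1 -1)² = 27/1430, sgn -1
I_A²/I_B² = (15/286)/(27/1430) = 25/9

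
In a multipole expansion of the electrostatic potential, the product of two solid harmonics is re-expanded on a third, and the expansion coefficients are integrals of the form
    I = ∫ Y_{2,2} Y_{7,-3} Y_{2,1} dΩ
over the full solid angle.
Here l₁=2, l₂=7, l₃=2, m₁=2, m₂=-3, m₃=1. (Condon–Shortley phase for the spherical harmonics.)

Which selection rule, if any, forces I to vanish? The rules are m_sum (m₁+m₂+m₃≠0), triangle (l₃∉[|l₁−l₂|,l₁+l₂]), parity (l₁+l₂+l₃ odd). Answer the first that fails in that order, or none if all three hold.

m₁+m₂+m₃ = 2 − 3 + 1 = 0  ✓
triangle: |2−7|=5 ≤ l₃=2 ≤ 2+7=9  ✗
parity: l₁+l₂+l₃ = 11 is odd

triangle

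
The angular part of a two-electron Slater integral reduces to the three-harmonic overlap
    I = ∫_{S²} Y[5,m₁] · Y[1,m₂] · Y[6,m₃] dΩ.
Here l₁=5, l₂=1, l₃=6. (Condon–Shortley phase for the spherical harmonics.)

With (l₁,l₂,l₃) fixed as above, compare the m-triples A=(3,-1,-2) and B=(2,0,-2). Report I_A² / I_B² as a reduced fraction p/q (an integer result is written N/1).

3/16

Shared (l₁,l₂,l₃)=(5,1,6): N and (l;000)² cancel in I_A²/I_B².
A: Δ = 0!·10!·2!/13! = 1/858; Racah Σ t=0..0: t=0:+1/161280 = 1/161280; ⇒ 3j(5 1 6; 3 -1 -2)² = 1/143, sgn +1
B: Δ = 0!·10!·2!/13! = 1/858; Racah Σ t=0..0: t=0:+1/30240 = 1/30240; ⇒ 3j(5 1 6; 2 0 -2)² = 16/429, sgn +1
I_A²/I_B² = (1/143)/(16/429) = 3/16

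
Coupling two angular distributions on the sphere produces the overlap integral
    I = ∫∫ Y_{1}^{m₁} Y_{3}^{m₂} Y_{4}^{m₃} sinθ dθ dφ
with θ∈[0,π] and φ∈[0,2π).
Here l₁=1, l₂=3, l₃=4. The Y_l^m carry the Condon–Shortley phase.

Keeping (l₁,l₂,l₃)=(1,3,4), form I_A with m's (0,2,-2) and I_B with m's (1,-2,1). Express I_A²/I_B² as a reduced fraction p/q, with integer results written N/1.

4/1

l's match ⇒ only the (l;m) 3-j factors differ between A and B.
A: triangle coeff Δ(1,3,4) = 1/252; Σ_t [0,0]: t=0:+1/120 = 1/120; (3j)²=1/21 [(1 3 4; 0 2 -2)], sign=+1
B: triangle coeff Δ(1,3,4) = 1/252; Σ_t [0,0]: t=0:+1/240 = 1/240; (3j)²=1/84 [(1 3 4; 1 -2 1)], sign=-1
I_A²/I_B² = (1/21)/(1/84) = 4/1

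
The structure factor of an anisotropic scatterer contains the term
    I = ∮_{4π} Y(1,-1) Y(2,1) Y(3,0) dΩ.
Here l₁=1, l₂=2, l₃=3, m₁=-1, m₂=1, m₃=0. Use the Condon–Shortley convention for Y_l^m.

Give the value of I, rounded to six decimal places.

0.143048

Rules hold: Σm=0, L=6 even, 1≤3≤3.
N = 3·5·7 = 105
Δ = 0!·2!·4!/7! = 1/105
Racah Σ t=0..0: t=0:+1/4 = 1/4
⇒ 3j(1 2 3; 0 0 0)² = 3/35, sgn -1
Racah Σ t=0..0: t=0:+1/12 = 1/12
⇒ 3j(1 2 3; -1 1 0)² = 1/35, sgn -1
4πI² = N·(3j₀)²·(3jₘ)² = 9/35
I = +1·√(0.257143/4π) = 0.14304817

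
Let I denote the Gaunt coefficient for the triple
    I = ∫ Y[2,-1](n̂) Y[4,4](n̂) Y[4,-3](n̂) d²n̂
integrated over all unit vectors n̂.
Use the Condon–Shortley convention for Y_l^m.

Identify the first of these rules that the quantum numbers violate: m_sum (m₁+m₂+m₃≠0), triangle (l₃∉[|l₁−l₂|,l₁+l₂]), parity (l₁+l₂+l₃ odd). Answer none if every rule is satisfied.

none

m₁+m₂+m₃ = -1 + 4 − 3 = 0  ✓
triangle: |2−4|=2 ≤ l₃=4 ≤ 2+4=6  ✓
parity: l₁+l₂+l₃ = 10 is even  ✓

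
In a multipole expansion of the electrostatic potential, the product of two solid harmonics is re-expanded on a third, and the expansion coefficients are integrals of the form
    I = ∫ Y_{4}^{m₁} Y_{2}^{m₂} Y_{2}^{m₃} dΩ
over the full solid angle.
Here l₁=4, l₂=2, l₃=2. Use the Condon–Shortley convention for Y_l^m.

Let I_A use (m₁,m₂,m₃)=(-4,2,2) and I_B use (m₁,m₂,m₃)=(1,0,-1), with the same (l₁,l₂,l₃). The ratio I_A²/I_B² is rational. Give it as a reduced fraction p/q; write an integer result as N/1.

Same 4,2,2: normalisation and zero-m 3j drop out of the ratio.
A: Δ: 4! 4! 0! / 9! → 1/630; sum: t=4:+1/576 = 1/576; 3j²(4 2 2; -4 2 2) = Δ·Π!·Σ² = 1/9  (sign +1)
B: Δ: 4! 4! 0! / 9! → 1/630; sum: t=2:+1/24 = 1/24; 3j²(4 2 2; 1 0 -1) = Δ·Π!·Σ² = 1/21  (sign -1)
I_A²/I_B² = (1/9)/(1/21) = 7/3

7/3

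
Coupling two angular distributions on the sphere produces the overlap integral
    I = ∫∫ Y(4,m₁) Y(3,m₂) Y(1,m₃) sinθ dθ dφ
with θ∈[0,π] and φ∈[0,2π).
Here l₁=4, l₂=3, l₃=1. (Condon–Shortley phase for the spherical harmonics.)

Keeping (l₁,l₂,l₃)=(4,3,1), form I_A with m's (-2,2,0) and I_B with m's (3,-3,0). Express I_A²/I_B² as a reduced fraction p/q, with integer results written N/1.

12/7

Shared (l₁,l₂,l₃)=(4,3,1): N and (l;000)² cancel in I_A²/I_B².
A: Δ = 6!·2!·0!/9! = 1/252; Racah Σ t=5..5: t=5:−1/120 = -1/120; ⇒ 3j(4 3 1; -2 2 0)² = 1/21, sgn +1
B: Δ = 6!·2!·0!/9! = 1/252; Racah Σ t=0..0: t=0:+1/720 = 1/720; ⇒ 3j(4 3 1; 3 -3 0)² = 1/36, sgn -1
I_A²/I_B² = (1/21)/(1/36) = 12/7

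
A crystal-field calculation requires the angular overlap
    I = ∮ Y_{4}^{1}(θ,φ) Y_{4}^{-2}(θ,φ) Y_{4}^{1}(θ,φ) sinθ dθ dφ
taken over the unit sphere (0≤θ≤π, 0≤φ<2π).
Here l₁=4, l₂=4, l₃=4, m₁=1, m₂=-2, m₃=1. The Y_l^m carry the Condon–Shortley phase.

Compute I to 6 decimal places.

0.144370

Checks pass: Σm=0; 12 even; l₃=4∈[0,8].
(2·4+1)(2·4+1)(2·4+1) = 729
Δ: 4! 4! 4! / 13! → 1/450450
sum: t=0:+1/13824 t=1:−1/216 t=2:+1/64 t=3:−1/216 t=4:+1/13824 = 5/768
3j²(4 4 4; 0 0 0) = Δ·Π!·Σ² = 18/1001  (sign +1)
sum: t=0:+1/576 t=1:−1/144 t=2:+1/576 = -1/288
3j²(4 4 4; 1 -2 1) = Δ·Π!·Σ² = 20/1001  (sign +1)
combine: 4πI² = 729·18/1001·20/1001 = 262440/1002001
take √, sign +1: I = 0.14436968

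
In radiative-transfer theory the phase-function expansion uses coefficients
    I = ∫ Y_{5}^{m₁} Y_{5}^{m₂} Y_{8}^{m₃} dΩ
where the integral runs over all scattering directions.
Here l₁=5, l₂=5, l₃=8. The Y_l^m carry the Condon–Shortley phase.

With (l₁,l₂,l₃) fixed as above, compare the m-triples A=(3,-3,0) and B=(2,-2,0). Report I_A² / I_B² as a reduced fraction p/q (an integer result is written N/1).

Same 5,5,8: normalisation and zero-m 3j drop out of the ratio.
A: Δ: 2! 8! 8! / 19! → 1/37413090; sum: t=0:+1/4147200 t=1:−1/25401600 t=2:+1/3251404800 = 73/361267200; 3j²(5 5 8; 3 -3 0) = Δ·Π!·Σ² = 5329/461890  (sign +1)
B: Δ: 2! 8! 8! / 19! → 1/37413090; sum: t=0:+1/1036800 t=1:−1/2073600 t=2:+1/50803200 = 17/33868800; 3j²(5 5 8; 2 -2 0) = Δ·Π!·Σ² = 136/13585  (sign +1)
I_A²/I_B² = (5329/461890)/(136/13585) = 5329/4624

5329/4624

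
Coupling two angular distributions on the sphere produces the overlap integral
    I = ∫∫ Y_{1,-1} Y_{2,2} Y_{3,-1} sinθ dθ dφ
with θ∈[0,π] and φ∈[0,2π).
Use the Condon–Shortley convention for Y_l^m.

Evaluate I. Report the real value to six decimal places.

Checks pass: Σm=0; 6 even; l₃=3∈[1,3].
(2·1+1)(2·2+1)(2·3+1) = 105
Δ: 0! 2! 4! / 7! → 1/105
sum: t=0:+1/4 = 1/4
3j²(1 2 3; 0 0 0) = Δ·Π!·Σ² = 3/35  (sign -1)
sum: t=0:+1/48 = 1/48
3j²(1 2 3; -1 2 -1) = Δ·Π!·Σ² = 1/105  (sign +1)
combine: 4πI² = 105·3/35·1/105 = 3/35
take √, sign -1: I = -0.08258890

-0.082589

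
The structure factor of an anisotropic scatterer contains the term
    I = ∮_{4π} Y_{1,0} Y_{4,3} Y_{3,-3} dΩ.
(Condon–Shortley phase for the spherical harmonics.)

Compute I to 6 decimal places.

-0.162868

m-sum 0 ✓  L=8 even ✓  3≤3≤5 ✓
Π(2lᵢ+1) = 3×9×7 = 189
triangle coeff Δ(1,4,3) = 1/252
Σ_t [1,1]: t=1:−1/36 = -1/36
(3j)²=4/63 [(1 4 3; 0 0 0)], sign=+1
Σ_t [1,1]: t=1:−1/720 = -1/720
(3j)²=1/36 [(1 4 3; 0 3 -3)], sign=-1
⇒ 4πI² = 1/3
I = (-1)√(1/3/(4π)) = -0.16286750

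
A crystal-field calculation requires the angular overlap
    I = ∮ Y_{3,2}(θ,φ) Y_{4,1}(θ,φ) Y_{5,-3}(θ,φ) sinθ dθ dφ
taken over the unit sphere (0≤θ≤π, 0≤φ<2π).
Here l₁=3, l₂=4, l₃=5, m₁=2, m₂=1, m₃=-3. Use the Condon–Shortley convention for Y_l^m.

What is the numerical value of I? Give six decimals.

-0.035836

m-sum 0 ✓  L=12 even ✓  1≤5≤7 ✓
Π(2lᵢ+1) = 7×9×11 = 693
triangle coeff Δ(3,4,5) = 1/180180
Σ_t [0,2]: t=0:+1/576 t=1:−1/144 t=2:+1/576 = -1/288
(3j)²=20/1001 [(3 4 5; 0 0 0)], sign=+1
Σ_t [0,1]: t=0:+1/1440 t=1:−1/1152 = -1/5760
(3j)²=1/858 [(3 4 5; 2 1 -3)], sign=-1
⇒ 4πI² = 30/1859
I = (-1)√(30/1859/(4π)) = -0.03583571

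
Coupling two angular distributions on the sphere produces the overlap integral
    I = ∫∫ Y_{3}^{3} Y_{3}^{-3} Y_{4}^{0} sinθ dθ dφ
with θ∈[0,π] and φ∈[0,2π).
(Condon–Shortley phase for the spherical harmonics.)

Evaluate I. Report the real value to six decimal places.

Checks pass: Σm=0; 10 even; l₃=4∈[0,6].
(2·3+1)(2·3+1)(2·4+1) = 441
Δ: 2! 4! 4! / 11! → 1/34650
sum: t=0:+1/72 t=1:−1/16 t=2:+1/72 = -5/144
3j²(3 3 4; 0 0 0) = Δ·Π!·Σ² = 2/77  (sign -1)
sum: t=0:+1/1152 = 1/1152
3j²(3 3 4; 3 -3 0) = Δ·Π!·Σ² = 1/154  (sign +1)
combine: 4πI² = 441·2/77·1/154 = 9/121
take √, sign -1: I = -0.07693494

-0.076935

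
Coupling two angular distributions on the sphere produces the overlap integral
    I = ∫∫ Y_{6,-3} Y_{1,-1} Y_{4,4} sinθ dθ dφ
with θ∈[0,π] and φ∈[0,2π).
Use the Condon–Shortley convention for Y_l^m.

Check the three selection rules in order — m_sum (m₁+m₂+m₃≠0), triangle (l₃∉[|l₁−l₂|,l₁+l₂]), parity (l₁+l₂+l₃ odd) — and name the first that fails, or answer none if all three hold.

triangle

Σmᵢ = 0  ✓
l₃∈[|l₁−l₂|,l₁+l₂]=[5,7], have l₃=4  ✗
Σlᵢ = 11 ⇒ odd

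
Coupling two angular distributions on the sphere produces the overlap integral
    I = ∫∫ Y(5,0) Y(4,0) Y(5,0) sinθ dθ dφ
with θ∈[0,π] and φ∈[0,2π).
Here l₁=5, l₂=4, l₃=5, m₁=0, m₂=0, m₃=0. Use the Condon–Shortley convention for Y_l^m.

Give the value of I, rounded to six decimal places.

Checks pass: Σm=0; 14 even; l₃=5∈[1,9].
(2·5+1)(2·4+1)(2·5+1) = 1089
Δ: 4! 6! 4! / 15! → 1/3153150
sum: t=0:+1/69120 t=1:−1/1728 t=2:+1/576 t=3:−1/1728 t=4:+1/69120 = 7/11520
3j²(5 4 5; 0 0 0) = Δ·Π!·Σ² = 2/143  (sign -1)
(m-triple is (0,0,0) — same symbol as above.)
combine: 4πI² = 1089·2/143·2/143 = 36/169
take √, sign +1: I = 0.13019760

0.130198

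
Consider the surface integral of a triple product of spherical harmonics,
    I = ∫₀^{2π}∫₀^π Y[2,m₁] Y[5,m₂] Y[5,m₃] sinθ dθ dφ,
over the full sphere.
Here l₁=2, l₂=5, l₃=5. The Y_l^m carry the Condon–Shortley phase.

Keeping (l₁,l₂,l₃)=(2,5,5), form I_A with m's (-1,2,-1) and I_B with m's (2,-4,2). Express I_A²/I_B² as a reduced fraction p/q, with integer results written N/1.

l's match ⇒ only the (l;m) 3-j factors differ between A and B.
A: triangle coeff Δ(2,5,5) = 1/38610; Σ_t [1,2]: t=1:−1/2880 t=2:+1/1440 = 1/2880; (3j)²=7/715 [(2 5 5; -1 2 -1)], sign=+1
B: triangle coeff Δ(2,5,5) = 1/38610; Σ_t [0,0]: t=0:+1/20160 = 1/20160; (3j)²=12/715 [(2 5 5; 2 -4 2)], sign=-1
I_A²/I_B² = (7/715)/(12/715) = 7/12

7/12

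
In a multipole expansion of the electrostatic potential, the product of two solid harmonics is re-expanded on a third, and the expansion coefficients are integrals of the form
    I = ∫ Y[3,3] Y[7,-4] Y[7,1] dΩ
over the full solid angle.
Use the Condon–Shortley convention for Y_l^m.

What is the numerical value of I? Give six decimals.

Σlᵢ=17 odd — θ-integrand is odd under cosθ→−cosθ; I=0

0.000000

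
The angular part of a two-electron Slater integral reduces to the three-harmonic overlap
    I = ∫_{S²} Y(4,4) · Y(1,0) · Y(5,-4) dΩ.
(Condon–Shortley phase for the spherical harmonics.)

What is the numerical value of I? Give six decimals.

Checks pass: Σm=0; 10 even; l₃=5∈[3,5].
(2·4+1)(2·1+1)(2·5+1) = 297
Δ: 0! 8! 2! / 11! → 1/495
sum: t=0:+1/576 = 1/576
3j²(4 1 5; 0 0 0) = Δ·Π!·Σ² = 5/99  (sign -1)
sum: t=0:+1/40320 = 1/40320
3j²(4 1 5; 4 0 -4) = Δ·Π!·Σ² = 1/55  (sign -1)
combine: 4πI² = 297·5/99·1/55 = 3/11
take √, sign +1: I = 0.14731920

0.147319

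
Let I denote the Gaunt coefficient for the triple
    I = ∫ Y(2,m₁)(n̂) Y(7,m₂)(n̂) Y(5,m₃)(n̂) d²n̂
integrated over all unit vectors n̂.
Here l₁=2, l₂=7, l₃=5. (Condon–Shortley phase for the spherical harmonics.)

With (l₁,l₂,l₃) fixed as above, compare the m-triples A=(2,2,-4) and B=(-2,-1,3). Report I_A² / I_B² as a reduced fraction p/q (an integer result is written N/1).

Same 2,7,5: normalisation and zero-m 3j drop out of the ratio.
A: Δ: 4! 0! 10! / 15! → 1/15015; sum: t=0:+1/8709120 = 1/8709120; 3j²(2 7 5; 2 2 -4) = Δ·Π!·Σ² = 1/3003  (sign -1)
B: Δ: 4! 0! 10! / 15! → 1/15015; sum: t=4:+1/1935360 = 1/1935360; 3j²(2 7 5; -2 -1 3) = Δ·Π!·Σ² = 1/1001  (sign +1)
I_A²/I_B² = (1/3003)/(1/1001) = 1/3

1/3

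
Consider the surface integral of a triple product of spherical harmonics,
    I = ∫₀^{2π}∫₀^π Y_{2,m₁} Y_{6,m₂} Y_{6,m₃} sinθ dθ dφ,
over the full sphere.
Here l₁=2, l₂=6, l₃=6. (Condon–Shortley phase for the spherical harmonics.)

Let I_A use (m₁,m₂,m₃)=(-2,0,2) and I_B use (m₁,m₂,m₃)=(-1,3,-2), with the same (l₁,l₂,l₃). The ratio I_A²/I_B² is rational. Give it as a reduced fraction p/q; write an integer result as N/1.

28/15

Shared (l₁,l₂,l₃)=(2,6,6): N and (l;000)² cancel in I_A²/I_B².
A: Δ = 2!·2!·10!/15! = 1/90090; Racah Σ t=2..2: t=2:+1/69120 = 1/69120; ⇒ 3j(2 6 6; -2 0 2)² = 4/143, sgn +1
B: Δ = 2!·2!·10!/15! = 1/90090; Racah Σ t=1..2: t=1:−1/161280 t=2:+1/60480 = 1/96768; ⇒ 3j(2 6 6; -1 3 -2)² = 15/1001, sgn +1
I_A²/I_B² = (4/143)/(15/1001) = 28/15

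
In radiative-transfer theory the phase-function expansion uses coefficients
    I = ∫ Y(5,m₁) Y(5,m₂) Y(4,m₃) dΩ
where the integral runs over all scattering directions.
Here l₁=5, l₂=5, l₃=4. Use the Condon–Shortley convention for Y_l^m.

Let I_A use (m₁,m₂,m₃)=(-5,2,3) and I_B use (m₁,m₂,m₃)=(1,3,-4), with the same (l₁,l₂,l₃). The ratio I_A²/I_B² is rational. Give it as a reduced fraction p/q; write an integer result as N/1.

Shared (l₁,l₂,l₃)=(5,5,4): N and (l;000)² cancel in I_A²/I_B².
A: Δ = 6!·4!·4!/15! = 1/3153150; Racah Σ t=6..6: t=6:+1/103680 = 1/103680; ⇒ 3j(5 5 4; -5 2 3)² = 7/429, sgn -1
B: Δ = 6!·4!·4!/15! = 1/3153150; Racah Σ t=4..4: t=4:+1/27648 = 1/27648; ⇒ 3j(5 5 4; 1 3 -4)² = 10/429, sgn +1
I_A²/I_B² = (7/429)/(10/429) = 7/10

7/10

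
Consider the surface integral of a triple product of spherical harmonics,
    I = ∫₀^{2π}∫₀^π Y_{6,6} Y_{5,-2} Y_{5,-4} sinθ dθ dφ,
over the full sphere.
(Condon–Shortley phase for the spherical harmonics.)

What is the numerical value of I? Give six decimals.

-0.161540

Rules hold: Σm=0, L=16 even, 1≤5≤11.
N = 13·11·11 = 1573
Δ = 6!·6!·4!/17! = 1/28588560
Racah Σ t=1..5: t=1:−1/345600 t=2:+1/13824 t=3:−1/5184 t=4:+1/13824 t=5:−1/345600 = -7/129600
⇒ 3j(6 5 5; 0 0 0)² = 80/7293, sgn +1
Racah Σ t=0..0: t=0:+1/3110400 = 1/3110400
⇒ 3j(6 5 5; 6 -2 -4)² = 21/1105, sgn -1
4πI² = N·(3j₀)²·(3jₘ)² = 1232/3757
I = -1·√(0.327921/4π) = -0.16153991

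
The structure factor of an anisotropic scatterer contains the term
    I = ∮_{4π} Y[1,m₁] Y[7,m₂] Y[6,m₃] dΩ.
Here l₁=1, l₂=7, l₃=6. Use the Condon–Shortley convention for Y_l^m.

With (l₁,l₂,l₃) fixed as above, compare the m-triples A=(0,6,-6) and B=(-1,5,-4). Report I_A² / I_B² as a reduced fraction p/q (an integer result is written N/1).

13/66

l's match ⇒ only the (l;m) 3-j factors differ between A and B.
A: triangle coeff Δ(1,7,6) = 1/1365; Σ_t [1,1]: t=1:−1/479001600 = -1/479001600; (3j)²=1/105 [(1 7 6; 0 6 -6)], sign=-1
B: triangle coeff Δ(1,7,6) = 1/1365; Σ_t [2,2]: t=2:+1/14515200 = 1/14515200; (3j)²=22/455 [(1 7 6; -1 5 -4)], sign=+1
I_A²/I_B² = (1/105)/(22/455) = 13/66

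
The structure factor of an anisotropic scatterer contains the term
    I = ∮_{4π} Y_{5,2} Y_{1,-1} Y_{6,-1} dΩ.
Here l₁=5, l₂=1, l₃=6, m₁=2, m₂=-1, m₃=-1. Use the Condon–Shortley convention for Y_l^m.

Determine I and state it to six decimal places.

Checks pass: Σm=0; 12 even; l₃=6∈[4,6].
(2·5+1)(2·1+1)(2·6+1) = 429
Δ: 0! 10! 2! / 13! → 1/858
sum: t=0:+1/14400 = 1/14400
3j²(5 1 6; 0 0 0) = Δ·Π!·Σ² = 6/143  (sign +1)
sum: t=0:+1/60480 = 1/60480
3j²(5 1 6; 2 -1 -1) = Δ·Π!·Σ² = 5/429  (sign -1)
combine: 4πI² = 429·6/143·5/429 = 30/143
take √, sign -1: I = -0.12920749

-0.129207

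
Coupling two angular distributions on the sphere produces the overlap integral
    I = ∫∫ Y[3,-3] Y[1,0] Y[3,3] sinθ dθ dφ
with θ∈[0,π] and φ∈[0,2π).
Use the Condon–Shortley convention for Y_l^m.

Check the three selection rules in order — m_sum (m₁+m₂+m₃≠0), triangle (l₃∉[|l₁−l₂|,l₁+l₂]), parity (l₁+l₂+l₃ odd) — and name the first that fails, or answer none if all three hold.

parity

Σmᵢ = 0  ✓
l₃∈[|l₁−l₂|,l₁+l₂]=[2,4], have l₃=3  ✓
Σlᵢ = 7 ⇒ odd  ✗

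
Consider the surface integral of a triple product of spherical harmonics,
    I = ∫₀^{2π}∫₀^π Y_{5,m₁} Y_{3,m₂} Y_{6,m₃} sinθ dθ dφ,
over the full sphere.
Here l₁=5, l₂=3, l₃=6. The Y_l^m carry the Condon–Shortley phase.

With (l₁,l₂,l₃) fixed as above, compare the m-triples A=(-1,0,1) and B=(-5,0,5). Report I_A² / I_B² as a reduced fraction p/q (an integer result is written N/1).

Shared (l₁,l₂,l₃)=(5,3,6): N and (l;000)² cancel in I_A²/I_B².
A: Δ = 2!·8!·4!/15! = 1/675675; Racah Σ t=0..2: t=0:+1/17280 t=1:−1/2880 t=2:+1/6912 = -1/6912; ⇒ 3j(5 3 6; -1 0 1)² = 5/429, sgn +1
B: Δ = 2!·8!·4!/15! = 1/675675; Racah Σ t=2..2: t=2:+1/483840 = 1/483840; ⇒ 3j(5 3 6; -5 0 5)² = 3/91, sgn -1
I_A²/I_B² = (5/429)/(3/91) = 35/99

35/99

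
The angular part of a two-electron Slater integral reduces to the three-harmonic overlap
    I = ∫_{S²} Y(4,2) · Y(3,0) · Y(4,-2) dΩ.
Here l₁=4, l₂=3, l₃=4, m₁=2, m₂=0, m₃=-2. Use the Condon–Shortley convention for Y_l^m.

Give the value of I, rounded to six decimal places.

0.000000

Σlᵢ=11 odd — θ-integrand is odd under cosθ→−cosθ; I=0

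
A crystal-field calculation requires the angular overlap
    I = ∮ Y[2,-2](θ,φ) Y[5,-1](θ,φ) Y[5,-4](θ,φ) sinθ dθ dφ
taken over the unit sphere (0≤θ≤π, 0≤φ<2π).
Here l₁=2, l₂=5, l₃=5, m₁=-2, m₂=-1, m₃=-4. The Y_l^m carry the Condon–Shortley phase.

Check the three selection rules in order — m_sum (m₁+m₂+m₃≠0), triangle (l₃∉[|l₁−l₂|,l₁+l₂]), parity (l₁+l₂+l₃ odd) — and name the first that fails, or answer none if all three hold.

m_sum

m₁+m₂+m₃ = -2 − 1 − 4 = -7  ✗
triangle: |2−5|=3 ≤ l₃=5 ≤ 2+5=7
parity: l₁+l₂+l₃ = 12 is even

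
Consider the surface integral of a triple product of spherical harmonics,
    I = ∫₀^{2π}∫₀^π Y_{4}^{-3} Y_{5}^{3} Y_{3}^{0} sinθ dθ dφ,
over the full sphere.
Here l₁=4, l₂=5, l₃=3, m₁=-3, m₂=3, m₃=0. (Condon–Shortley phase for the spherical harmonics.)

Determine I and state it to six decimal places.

0.103862

m-sum 0 ✓  L=12 even ✓  1≤3≤9 ✓
Π(2lᵢ+1) = 9×11×7 = 693
triangle coeff Δ(4,5,3) = 1/180180
Σ_t [2,4]: t=2:+1/576 t=3:−1/144 t=4:+1/576 = -1/288
(3j)²=20/1001 [(4 5 3; 0 0 0)], sign=+1
Σ_t [5,6]: t=5:−1/1440 t=6:+1/2880 = -1/2880
(3j)²=7/715 [(4 5 3; -3 3 0)], sign=+1
⇒ 4πI² = 252/1859
I = (+1)√(252/1859/(4π)) = 0.10386175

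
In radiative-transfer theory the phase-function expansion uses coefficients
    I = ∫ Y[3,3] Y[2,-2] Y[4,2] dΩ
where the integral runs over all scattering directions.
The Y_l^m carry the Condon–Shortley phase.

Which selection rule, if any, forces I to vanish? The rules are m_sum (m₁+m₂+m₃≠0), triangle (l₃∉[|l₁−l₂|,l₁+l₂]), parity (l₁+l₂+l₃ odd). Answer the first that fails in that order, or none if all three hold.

azimuthal sum: 3 − 2 + 2 = 3  ✗
1 ≤ 4 ≤ 5 (triangle on l)
L = 3 + 2 + 4 = 9 (odd)

m_sum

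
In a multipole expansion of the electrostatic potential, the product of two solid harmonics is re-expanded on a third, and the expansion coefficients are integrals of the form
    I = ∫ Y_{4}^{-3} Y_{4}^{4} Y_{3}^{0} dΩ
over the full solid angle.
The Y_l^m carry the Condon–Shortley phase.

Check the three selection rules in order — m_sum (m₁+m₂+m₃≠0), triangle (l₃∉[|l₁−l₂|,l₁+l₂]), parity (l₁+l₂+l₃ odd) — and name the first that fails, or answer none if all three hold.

m_sum

azimuthal sum: -3 + 4 + 0 = 1  ✗
0 ≤ 3 ≤ 8 (triangle on l)
L = 4 + 4 + 3 = 11 (odd)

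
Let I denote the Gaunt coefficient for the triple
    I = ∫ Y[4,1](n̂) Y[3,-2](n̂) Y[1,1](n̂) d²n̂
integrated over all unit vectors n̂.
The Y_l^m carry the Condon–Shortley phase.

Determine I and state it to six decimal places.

Checks pass: Σm=0; 8 even; l₃=1∈[1,7].
(2·4+1)(2·3+1)(2·1+1) = 189
Δ: 6! 2! 0! / 9! → 1/252
sum: t=3:−1/36 = -1/36
3j²(4 3 1; 0 0 0) = Δ·Π!·Σ² = 4/63  (sign +1)
sum: t=1:−1/240 = -1/240
3j²(4 3 1; 1 -2 1) = Δ·Π!·Σ² = 1/84  (sign -1)
combine: 4πI² = 189·4/63·1/84 = 1/7
take √, sign -1: I = -0.10662181

-0.106622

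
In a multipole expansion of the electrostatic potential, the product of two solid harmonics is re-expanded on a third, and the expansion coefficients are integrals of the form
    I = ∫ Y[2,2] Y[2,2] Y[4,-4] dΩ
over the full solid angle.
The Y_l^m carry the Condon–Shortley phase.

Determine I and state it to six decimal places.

0.337168

Checks pass: Σm=0; 8 even; l₃=4∈[0,4].
(2·2+1)(2·2+1)(2·4+1) = 225
Δ: 0! 4! 4! / 9! → 1/630
sum: t=0:+1/16 = 1/16
3j²(2 2 4; 0 0 0) = Δ·Π!·Σ² = 2/35  (sign +1)
sum: t=0:+1/576 = 1/576
3j²(2 2 4; 2 2 -4) = Δ·Π!·Σ² = 1/9  (sign +1)
combine: 4πI² = 225·2/35·1/9 = 10/7
take √, sign +1: I = 0.33716777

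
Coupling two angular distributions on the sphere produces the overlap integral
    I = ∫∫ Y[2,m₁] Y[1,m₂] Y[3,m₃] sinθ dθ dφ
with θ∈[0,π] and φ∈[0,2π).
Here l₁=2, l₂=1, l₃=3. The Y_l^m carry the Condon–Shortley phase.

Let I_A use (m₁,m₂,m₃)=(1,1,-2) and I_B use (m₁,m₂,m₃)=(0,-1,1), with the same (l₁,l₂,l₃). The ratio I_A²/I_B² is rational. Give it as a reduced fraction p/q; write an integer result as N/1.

l's match ⇒ only the (l;m) 3-j factors differ between A and B.
A: triangle coeff Δ(2,1,3) = 1/105; Σ_t [0,0]: t=0:+1/12 = 1/12; (3j)²=2/21 [(2 1 3; 1 1 -2)], sign=-1
B: triangle coeff Δ(2,1,3) = 1/105; Σ_t [0,0]: t=0:+1/8 = 1/8; (3j)²=2/35 [(2 1 3; 0 -1 1)], sign=+1
I_A²/I_B² = (2/21)/(2/35) = 5/3

5/3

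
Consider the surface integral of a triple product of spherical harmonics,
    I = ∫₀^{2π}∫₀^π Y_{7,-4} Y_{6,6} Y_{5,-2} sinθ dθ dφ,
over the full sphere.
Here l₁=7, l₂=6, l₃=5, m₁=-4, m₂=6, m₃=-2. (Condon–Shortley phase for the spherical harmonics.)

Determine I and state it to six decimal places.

0.159414

m-sum 0 ✓  L=18 even ✓  1≤5≤13 ✓
Π(2lᵢ+1) = 15×13×11 = 2145
triangle coeff Δ(7,6,5) = 1/174594420
Σ_t [2,6]: t=2:+1/4147200 t=3:−1/207360 t=4:+1/82944 t=5:−1/207360 t=6:+1/4147200 = 1/345600
(3j)²=420/46189 [(7 6 5; 0 0 0)], sign=-1
Σ_t [8,8]: t=8:+1/34836480 = 1/34836480
(3j)²=275/16796 [(7 6 5; -4 6 -2)], sign=-1
⇒ 4πI² = 433125/1356277
I = (+1)√(433125/1356277/(4π)) = 0.15941438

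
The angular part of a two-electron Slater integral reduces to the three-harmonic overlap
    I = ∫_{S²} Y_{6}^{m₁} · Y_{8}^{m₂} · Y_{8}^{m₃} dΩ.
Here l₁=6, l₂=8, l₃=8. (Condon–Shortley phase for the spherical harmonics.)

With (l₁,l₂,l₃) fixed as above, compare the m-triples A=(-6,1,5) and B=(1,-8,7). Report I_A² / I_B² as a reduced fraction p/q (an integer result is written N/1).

Same 6,8,8: normalisation and zero-m 3j drop out of the ratio.
A: Δ: 6! 6! 10! / 23! → 1/13742520792; sum: t=6:+1/15676416000 = 1/15676416000; 3j²(6 8 8; -6 1 5) = Δ·Π!·Σ² = 72/7429  (sign -1)
B: Δ: 6! 6! 10! / 23! → 1/13742520792; sum: t=0:+1/313528320000 = 1/313528320000; 3j²(6 8 8; 1 -8 7) = Δ·Π!·Σ² = 91/7429  (sign -1)
I_A²/I_B² = (72/7429)/(91/7429) = 72/91

72/91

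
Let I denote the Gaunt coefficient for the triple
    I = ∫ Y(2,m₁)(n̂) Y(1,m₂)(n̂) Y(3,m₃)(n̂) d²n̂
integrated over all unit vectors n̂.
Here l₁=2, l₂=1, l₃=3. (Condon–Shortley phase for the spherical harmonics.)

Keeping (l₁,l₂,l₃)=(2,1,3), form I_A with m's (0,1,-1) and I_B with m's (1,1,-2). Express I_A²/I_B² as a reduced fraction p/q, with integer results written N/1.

Same 2,1,3: normalisation and zero-m 3j drop out of the ratio.
A: Δ: 0! 4! 2! / 7! → 1/105; sum: t=0:+1/8 = 1/8; 3j²(2 1 3; 0 1 -1) = Δ·Π!·Σ² = 2/35  (sign +1)
B: Δ: 0! 4! 2! / 7! → 1/105; sum: t=0:+1/12 = 1/12; 3j²(2 1 3; 1 1 -2) = Δ·Π!·Σ² = 2/21  (sign -1)
I_A²/I_B² = (2/35)/(2/21) = 3/5

3/5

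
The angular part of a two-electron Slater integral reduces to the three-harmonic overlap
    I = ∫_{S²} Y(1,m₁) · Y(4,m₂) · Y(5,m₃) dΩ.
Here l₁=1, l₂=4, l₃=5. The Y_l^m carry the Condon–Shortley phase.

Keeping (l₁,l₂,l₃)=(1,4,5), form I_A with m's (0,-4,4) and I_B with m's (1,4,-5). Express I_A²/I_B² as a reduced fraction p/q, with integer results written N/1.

Shared (l₁,l₂,l₃)=(1,4,5): N and (l;000)² cancel in I_A²/I_B².
A: Δ = 0!·2!·8!/11! = 1/495; Racah Σ t=0..0: t=0:+1/40320 = 1/40320; ⇒ 3j(1 4 5; 0 -4 4)² = 1/55, sgn -1
B: Δ = 0!·2!·8!/11! = 1/495; Racah Σ t=0..0: t=0:+1/80640 = 1/80640; ⇒ 3j(1 4 5; 1 4 -5)² = 1/11, sgn +1
I_A²/I_B² = (1/55)/(1/11) = 1/5

1/5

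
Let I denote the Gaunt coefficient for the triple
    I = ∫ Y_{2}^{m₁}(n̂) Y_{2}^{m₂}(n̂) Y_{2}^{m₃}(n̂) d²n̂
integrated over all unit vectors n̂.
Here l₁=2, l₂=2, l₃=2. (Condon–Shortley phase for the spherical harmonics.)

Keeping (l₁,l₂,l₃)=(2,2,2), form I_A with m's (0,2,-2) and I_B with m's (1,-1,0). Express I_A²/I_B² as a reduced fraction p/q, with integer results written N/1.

Same 2,2,2: normalisation and zero-m 3j drop out of the ratio.
A: Δ: 2! 2! 2! / 7! → 1/630; sum: t=2:+1/8 = 1/8; 3j²(2 2 2; 0 2 -2) = Δ·Π!·Σ² = 2/35  (sign +1)
B: Δ: 2! 2! 2! / 7! → 1/630; sum: t=0:+1/2 t=1:−1/4 = 1/4; 3j²(2 2 2; 1 -1 0) = Δ·Π!·Σ² = 1/70  (sign +1)
I_A²/I_B² = (2/35)/(1/70) = 4/1

4/1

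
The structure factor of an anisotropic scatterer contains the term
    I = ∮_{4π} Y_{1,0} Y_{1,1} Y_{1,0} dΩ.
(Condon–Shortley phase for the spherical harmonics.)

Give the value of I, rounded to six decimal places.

0 + 1 + 0 = 1 ≠ 0: azimuthal integral kills it; I = 0

0.000000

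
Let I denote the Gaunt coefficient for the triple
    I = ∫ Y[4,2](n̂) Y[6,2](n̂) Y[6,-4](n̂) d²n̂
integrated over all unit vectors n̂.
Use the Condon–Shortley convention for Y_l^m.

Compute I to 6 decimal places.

0.060095

m-sum 0 ✓  L=16 even ✓  2≤6≤10 ✓
Π(2lᵢ+1) = 9×13×13 = 1521
triangle coeff Δ(4,6,6) = 1/15315300
Σ_t [0,4]: t=0:+1/829440 t=1:−1/25920 t=2:+1/9216 t=3:−1/25920 t=4:+1/829440 = 7/207360
(3j)²=28/2431 [(4 6 6; 0 0 0)], sign=+1
Σ_t [0,2]: t=0:+1/3870720 t=1:−1/181440 t=2:+1/138240 = 23/11612160
(3j)²=529/204204 [(4 6 6; 2 2 -4)], sign=+1
⇒ 4πI² = 1587/34969
I = (+1)√(1587/34969/(4π)) = 0.06009550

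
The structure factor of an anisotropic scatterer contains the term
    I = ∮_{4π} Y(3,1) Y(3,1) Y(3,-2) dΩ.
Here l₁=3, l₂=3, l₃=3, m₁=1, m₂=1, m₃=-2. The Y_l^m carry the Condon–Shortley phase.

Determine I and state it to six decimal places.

L=9 odd ⇒ parity kills the (l;000) factor ⇒ I = 0

0.000000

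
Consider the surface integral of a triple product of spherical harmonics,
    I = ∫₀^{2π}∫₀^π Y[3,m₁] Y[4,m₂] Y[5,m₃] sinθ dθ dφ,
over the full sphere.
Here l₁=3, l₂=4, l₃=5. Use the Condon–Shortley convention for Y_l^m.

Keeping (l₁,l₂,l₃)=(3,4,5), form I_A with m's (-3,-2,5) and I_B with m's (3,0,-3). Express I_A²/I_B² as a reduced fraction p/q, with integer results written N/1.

1/2

Same 3,4,5: normalisation and zero-m 3j drop out of the ratio.
A: Δ: 2! 4! 6! / 13! → 1/180180; sum: t=2:+1/34560 = 1/34560; 3j²(3 4 5; -3 -2 5) = Δ·Π!·Σ² = 5/286  (sign +1)
B: Δ: 2! 4! 6! / 13! → 1/180180; sum: t=0:+1/2304 = 1/2304; 3j²(3 4 5; 3 0 -3) = Δ·Π!·Σ² = 5/143  (sign +1)
I_A²/I_B² = (5/286)/(5/143) = 1/2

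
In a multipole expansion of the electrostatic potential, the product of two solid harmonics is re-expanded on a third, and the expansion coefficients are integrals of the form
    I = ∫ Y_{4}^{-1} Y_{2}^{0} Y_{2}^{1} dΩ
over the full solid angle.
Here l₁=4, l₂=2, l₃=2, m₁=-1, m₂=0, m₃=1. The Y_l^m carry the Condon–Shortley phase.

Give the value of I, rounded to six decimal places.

-0.220728

Checks pass: Σm=0; 8 even; l₃=2∈[2,6].
(2·4+1)(2·2+1)(2·2+1) = 225
Δ: 4! 4! 0! / 9! → 1/630
sum: t=2:+1/16 = 1/16
3j²(4 2 2; 0 0 0) = Δ·Π!·Σ² = 2/35  (sign +1)
sum: t=2:+1/24 = 1/24
3j²(4 2 2; -1 0 1) = Δ·Π!·Σ² = 1/21  (sign -1)
combine: 4πI² = 225·2/35·1/21 = 30/49
take √, sign -1: I = -0.22072812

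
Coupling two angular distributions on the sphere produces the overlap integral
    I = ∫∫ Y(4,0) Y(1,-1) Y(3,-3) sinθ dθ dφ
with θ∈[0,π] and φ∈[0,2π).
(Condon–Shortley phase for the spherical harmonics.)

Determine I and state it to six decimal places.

m-sum = 0 − 1 − 3 = -4 ≠ 0 ⇒ I = 0

0.000000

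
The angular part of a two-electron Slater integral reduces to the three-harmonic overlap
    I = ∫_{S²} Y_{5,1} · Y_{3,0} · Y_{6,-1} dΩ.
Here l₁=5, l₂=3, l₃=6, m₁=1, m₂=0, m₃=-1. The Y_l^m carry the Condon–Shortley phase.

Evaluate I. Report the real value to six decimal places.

-0.123080

m-sum 0 ✓  L=14 even ✓  2≤6≤8 ✓
Π(2lᵢ+1) = 11×7×13 = 1001
triangle coeff Δ(5,3,6) = 1/675675
Σ_t [0,2]: t=0:+1/8640 t=1:−1/2304 t=2:+1/8640 = -7/34560
(3j)²=7/429 [(5 3 6; 0 0 0)], sign=-1
Σ_t [0,2]: t=0:+1/6912 t=1:−1/2880 t=2:+1/17280 = -1/6912
(3j)²=5/429 [(5 3 6; 1 0 -1)], sign=+1
⇒ 4πI² = 245/1287
I = (-1)√(245/1287/(4π)) = -0.12308038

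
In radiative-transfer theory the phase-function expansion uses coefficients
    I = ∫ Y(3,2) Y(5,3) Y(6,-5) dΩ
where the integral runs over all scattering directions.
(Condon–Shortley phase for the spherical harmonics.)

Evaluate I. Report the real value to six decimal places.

m-sum 0 ✓  L=14 even ✓  2≤6≤8 ✓
Π(2lᵢ+1) = 7×11×13 = 1001
triangle coeff Δ(3,5,6) = 1/675675
Σ_t [0,2]: t=0:+1/8640 t=1:−1/2304 t=2:+1/8640 = -7/34560
(3j)²=7/429 [(3 5 6; 0 0 0)], sign=-1
Σ_t [0,1]: t=0:+1/483840 t=1:−1/120960 = -1/161280
(3j)²=2/91 [(3 5 6; 2 3 -5)], sign=+1
⇒ 4πI² = 14/39
I = (-1)√(14/39/(4π)) = -0.16901560

-0.169016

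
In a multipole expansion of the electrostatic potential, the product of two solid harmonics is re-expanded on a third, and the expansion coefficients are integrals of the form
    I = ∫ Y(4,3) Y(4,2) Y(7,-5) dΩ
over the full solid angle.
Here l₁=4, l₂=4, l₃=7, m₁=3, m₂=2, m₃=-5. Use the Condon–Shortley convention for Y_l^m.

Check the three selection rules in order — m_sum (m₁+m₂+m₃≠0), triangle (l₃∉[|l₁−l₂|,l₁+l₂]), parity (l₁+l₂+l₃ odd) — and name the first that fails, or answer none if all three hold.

Σmᵢ = 0  ✓
l₃∈[|l₁−l₂|,l₁+l₂]=[0,8], have l₃=7  ✓
Σlᵢ = 15 ⇒ odd  ✗

parity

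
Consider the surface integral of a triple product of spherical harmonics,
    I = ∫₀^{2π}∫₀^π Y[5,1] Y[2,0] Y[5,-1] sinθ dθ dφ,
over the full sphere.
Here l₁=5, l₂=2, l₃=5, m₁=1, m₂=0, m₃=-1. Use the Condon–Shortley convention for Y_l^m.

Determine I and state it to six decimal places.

-0.145565

Rules hold: Σm=0, L=12 even, 3≤5≤7.
N = 11·5·11 = 605
Δ = 2!·8!·2!/13! = 1/38610
Racah Σ t=0..2: t=0:+1/2880 t=1:−1/576 t=2:+1/2880 = -1/960
⇒ 3j(5 2 5; 0 0 0)² = 10/429, sgn +1
Racah Σ t=0..2: t=0:+1/2304 t=1:−1/720 t=2:+1/5760 = -1/1280
⇒ 3j(5 2 5; 1 0 -1)² = 27/1430, sgn -1
4πI² = N·(3j₀)²·(3jₘ)² = 45/169
I = -1·√(0.266272/4π) = -0.14556534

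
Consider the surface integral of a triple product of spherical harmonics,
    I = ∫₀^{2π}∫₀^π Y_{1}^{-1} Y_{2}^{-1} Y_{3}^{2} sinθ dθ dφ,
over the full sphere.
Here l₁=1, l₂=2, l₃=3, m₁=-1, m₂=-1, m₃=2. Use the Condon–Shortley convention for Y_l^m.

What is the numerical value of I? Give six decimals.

Rules hold: Σm=0, L=6 even, 1≤3≤3.
N = 3·5·7 = 105
Δ = 0!·2!·4!/7! = 1/105
Racah Σ t=0..0: t=0:+1/4 = 1/4
⇒ 3j(1 2 3; 0 0 0)² = 3/35, sgn -1
Racah Σ t=0..0: t=0:+1/12 = 1/12
⇒ 3j(1 2 3; -1 -1 2)² = 2/21, sgn -1
4πI² = N·(3j₀)²·(3jₘ)² = 6/7
I = +1·√(0.857143/4π) = 0.26116903

0.261169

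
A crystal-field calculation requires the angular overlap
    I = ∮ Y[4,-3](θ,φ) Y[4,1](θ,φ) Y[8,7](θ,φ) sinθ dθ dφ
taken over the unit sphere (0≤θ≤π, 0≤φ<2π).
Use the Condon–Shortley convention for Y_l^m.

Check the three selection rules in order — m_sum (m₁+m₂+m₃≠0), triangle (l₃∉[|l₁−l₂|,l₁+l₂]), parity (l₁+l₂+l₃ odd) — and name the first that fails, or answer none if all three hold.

m_sum

Σmᵢ = 5  ✗
l₃∈[|l₁−l₂|,l₁+l₂]=[0,8], have l₃=8
Σlᵢ = 16 ⇒ even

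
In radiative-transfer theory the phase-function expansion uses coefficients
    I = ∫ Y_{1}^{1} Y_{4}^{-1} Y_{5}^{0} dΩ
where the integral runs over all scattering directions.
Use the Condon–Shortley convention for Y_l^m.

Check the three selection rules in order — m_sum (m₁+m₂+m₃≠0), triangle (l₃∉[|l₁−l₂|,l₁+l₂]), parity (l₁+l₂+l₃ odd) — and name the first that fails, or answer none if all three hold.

none

azimuthal sum: 1 − 1 + 0 = 0  ✓
3 ≤ 5 ≤ 5 (triangle on l)  ✓
L = 1 + 4 + 5 = 10 (even)  ✓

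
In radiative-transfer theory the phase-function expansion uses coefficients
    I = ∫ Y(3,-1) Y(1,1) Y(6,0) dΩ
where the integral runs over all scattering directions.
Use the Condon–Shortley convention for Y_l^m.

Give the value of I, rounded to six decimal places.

0.000000

l₃=6 ∉ [2,4] — triangle fails ⇒ I = 0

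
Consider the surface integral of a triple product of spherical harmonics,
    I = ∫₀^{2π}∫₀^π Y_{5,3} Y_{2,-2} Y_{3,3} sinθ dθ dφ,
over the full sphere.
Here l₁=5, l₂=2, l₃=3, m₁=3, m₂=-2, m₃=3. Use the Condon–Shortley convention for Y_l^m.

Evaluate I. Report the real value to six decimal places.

0.000000

3 − 2 + 3 = 4 ≠ 0: azimuthal integral kills it; I = 0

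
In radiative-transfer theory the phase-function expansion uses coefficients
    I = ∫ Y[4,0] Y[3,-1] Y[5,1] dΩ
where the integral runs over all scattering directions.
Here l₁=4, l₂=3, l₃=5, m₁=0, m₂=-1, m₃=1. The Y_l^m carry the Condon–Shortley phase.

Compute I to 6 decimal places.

m-sum 0 ✓  L=12 even ✓  1≤5≤7 ✓
Π(2lᵢ+1) = 9×7×11 = 693
triangle coeff Δ(4,3,5) = 1/180180
Σ_t [0,2]: t=0:+1/576 t=1:−1/144 t=2:+1/576 = -1/288
(3j)²=20/1001 [(4 3 5; 0 0 0)], sign=+1
Σ_t [0,2]: t=0:+1/384 t=1:−1/216 t=2:+1/2304 = -11/6912
(3j)²=11/1638 [(4 3 5; 0 -1 1)], sign=-1
⇒ 4πI² = 110/1183
I = (-1)√(110/1183/(4π)) = -0.08601992

-0.086020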